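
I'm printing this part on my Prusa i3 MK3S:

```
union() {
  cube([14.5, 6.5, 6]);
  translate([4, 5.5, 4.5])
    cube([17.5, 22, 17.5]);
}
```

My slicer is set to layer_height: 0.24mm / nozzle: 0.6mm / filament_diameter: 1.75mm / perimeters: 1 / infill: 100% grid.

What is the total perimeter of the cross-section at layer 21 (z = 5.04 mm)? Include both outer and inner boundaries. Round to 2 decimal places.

98.00 mm

At z = 5.04 mm: the cube is present — its section is the full 14.5×6.5 rectangle (perimeter 42.00 mm); the cube at (4, 5.5) is present — its section is the full 17.5×22 rectangle (perimeter 79.00 mm); Combining (union): the regions partially overlap (shared area 10.50 mm²), so the edge portions inside another operand are dropped and the merged outline is re-measured after clipping — boundary = 98.00 mm. Overall, the cross-section is a single solid region. Total boundary length (outer) = 98.00 mm.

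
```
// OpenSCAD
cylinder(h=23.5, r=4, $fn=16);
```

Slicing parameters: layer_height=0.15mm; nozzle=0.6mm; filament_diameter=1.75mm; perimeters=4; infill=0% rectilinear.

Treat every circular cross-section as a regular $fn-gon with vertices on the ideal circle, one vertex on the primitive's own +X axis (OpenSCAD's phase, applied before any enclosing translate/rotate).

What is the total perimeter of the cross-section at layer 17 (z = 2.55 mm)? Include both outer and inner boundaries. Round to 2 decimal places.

At z = 2.55 mm: the r=4 cylinder contributes a regular 16-gon of circumradius 4 (perimeter = 2·16·4.000·sin(180°/16) = 24.97 mm). Overall, the cross-section is a single solid region. Total boundary length (outer) = 24.97 mm.

24.97 mm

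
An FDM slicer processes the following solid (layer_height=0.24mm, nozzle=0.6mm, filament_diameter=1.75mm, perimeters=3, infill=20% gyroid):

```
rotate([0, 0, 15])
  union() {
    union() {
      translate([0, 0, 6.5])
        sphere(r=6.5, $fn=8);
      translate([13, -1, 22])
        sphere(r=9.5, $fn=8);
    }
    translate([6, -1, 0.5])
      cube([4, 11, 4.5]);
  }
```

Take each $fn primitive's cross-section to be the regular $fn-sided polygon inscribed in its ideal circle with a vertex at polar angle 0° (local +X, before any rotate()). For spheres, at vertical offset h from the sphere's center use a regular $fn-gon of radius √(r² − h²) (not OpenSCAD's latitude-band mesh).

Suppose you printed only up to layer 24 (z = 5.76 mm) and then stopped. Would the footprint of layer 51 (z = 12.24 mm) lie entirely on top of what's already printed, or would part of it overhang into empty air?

entirely on top

Compare the two slices. At z = 5.76: the r=6.5 sphere contributes a regular 8-gon of circumradius √(6.5²−0.74²) = 6.458 (area = (8/2)·6.458²·sin(360°/8) = 117.95 mm²); the sphere at (13, -1) does not reach this height (|z−center|=16.240 > r=9.5); Taking the union: only the r=6.5 sphere is present, so the union is just that shape — area = 117.95 mm²; the cube at (6, -1) is not intersected at this z (z outside [0.5, 5]); Taking the union: only that combined region is present, so the union is just that shape — area = 117.95 mm²; (whole slice rotated 15° about Z — lengths, areas and connectivity unchanged). At z = 12.24: the r=6.5 sphere contributes a regular 8-gon of circumradius √(6.5²−5.74²) = 3.050 (area = (8/2)·3.050²·sin(360°/8) = 26.31 mm²); the sphere at (13, -1) is not intersected at this z (|z−center|=9.760 > r=9.5); Merging all regions: only the r=6.5 sphere is present, so the union is just that shape — area = 26.31 mm²; the cube at (6, -1) is not intersected at this z (z outside [0.5, 5]); Taking the union: only the result so far is present, so the union is just that shape — area = 26.31 mm²; (whole slice rotated 15° about Z — lengths, areas and connectivity unchanged). Checking containment: the cross-section at z = 12.24 is a subset of the cross-section at z = 5.76.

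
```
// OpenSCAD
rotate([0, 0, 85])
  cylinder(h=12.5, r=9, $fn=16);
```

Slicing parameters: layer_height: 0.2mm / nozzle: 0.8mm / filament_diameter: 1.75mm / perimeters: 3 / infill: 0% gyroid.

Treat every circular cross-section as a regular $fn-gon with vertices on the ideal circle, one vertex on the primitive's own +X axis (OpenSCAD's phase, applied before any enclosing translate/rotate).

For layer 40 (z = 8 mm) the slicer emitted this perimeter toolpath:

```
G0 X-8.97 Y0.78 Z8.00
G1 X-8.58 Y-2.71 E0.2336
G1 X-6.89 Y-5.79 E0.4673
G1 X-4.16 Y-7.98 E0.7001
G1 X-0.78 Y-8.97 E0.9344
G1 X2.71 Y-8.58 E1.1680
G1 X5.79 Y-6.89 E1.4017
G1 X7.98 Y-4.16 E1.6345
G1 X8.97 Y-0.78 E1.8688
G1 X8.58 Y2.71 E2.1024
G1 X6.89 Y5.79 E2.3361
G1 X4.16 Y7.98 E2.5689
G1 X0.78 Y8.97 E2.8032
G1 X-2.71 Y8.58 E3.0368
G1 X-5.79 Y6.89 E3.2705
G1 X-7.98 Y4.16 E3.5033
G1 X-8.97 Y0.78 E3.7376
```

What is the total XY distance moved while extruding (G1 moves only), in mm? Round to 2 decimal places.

Sum the Euclidean lengths of each G1 segment: total = 56.19 mm.

56.19 mm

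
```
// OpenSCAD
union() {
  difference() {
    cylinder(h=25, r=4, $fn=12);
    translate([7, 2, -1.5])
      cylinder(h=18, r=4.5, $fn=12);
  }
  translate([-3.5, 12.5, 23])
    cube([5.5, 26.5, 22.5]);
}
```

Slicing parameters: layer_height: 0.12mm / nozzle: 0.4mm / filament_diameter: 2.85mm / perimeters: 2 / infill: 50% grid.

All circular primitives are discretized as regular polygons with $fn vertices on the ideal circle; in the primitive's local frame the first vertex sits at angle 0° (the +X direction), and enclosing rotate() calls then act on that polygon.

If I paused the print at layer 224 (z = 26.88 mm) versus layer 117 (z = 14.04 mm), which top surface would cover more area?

layer 224 (z = 26.88 mm)

Layer 224 (z = 26.88): the cylinder is absent (z outside [0, 25]); the cylinder at (7, 2) does not reach this height (z outside [-1.5, 16.5]); Taking the first minus the rest: the first operand is absent here, so nothing remains; the cube at (-3.5, 12.5) (footprint 5.5×26.5) is included at this height (area 145.75 mm²); Taking the union: only the 5.5×26.5 cube at (-3.5, 12.5) is present, so the union is just that shape — area = 145.75 mm². So its area = 145.75 mm². Layer 117 (z = 14.04): the cylinder: section is a regular 12-gon, circumradius r=4 (area = (12/2)·4.000²·sin(360°/12) = 48.00 mm²); the cylinder at (7, 2): section is a regular 12-gon, circumradius r=4.5 (area = (12/2)·4.500²·sin(360°/12) = 60.75 mm²); After the difference (first − rest): starting from the r=4 cylinder (48.00 mm²), the r=4.5 cylinder at (7, 2) partially overlaps it — only the 2.79 mm² overlap (of its 60.75 mm²) is removed, clipping the outline — area = 45.21 mm²; the cube at (-3.5, 12.5) does not reach this height (z outside [23, 45.5]); Combining (union): only the result so far is present, so the union is just that shape — area = 45.21 mm². So its area = 45.21 mm². Layer 224 is larger (145.75 vs 45.21 mm²).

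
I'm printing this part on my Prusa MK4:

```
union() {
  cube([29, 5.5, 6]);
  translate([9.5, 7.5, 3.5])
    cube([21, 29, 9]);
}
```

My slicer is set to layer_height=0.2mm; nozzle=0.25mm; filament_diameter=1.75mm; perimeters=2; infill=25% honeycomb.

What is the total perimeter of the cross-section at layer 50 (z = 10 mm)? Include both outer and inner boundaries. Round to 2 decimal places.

At z = 10 mm: the cube is absent (z outside [0, 6]); the cube at (9.5, 7.5) is present — its section is the full 21×29 rectangle (perimeter 100.00 mm); Taking the union: only the 21×29 cube at (9.5, 7.5) is present, so the union is just that shape — boundary = 100.00 mm. Overall, the cross-section is a single solid region. Total boundary length (outer) = 100.00 mm.

100.00 mm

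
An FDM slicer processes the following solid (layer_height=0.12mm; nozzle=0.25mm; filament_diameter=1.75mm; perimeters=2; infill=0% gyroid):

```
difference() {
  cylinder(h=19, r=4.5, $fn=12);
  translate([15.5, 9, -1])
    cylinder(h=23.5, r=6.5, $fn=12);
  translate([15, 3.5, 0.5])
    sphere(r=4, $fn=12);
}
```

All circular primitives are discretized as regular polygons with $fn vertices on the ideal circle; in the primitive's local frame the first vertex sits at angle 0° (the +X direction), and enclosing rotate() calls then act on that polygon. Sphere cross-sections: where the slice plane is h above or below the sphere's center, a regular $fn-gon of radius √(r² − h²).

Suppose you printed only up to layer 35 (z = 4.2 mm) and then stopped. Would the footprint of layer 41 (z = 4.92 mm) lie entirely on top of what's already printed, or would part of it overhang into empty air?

entirely on top

Compare the two slices. At z = 4.2: the r=4.5 cylinder contributes a regular 12-gon of circumradius 4.5 (area = (12/2)·4.500²·sin(360°/12) = 60.75 mm²); the cylinder at (15.5, 9): section is a regular 12-gon, circumradius r=6.5 (area = (12/2)·6.500²·sin(360°/12) = 126.75 mm²); the r=4 sphere at (15, 3.5) contributes a regular 12-gon of circumradius √(4²−3.7²) = 1.520 (area = (12/2)·1.520²·sin(360°/12) = 6.93 mm²); Subtracting the remaining from the first: starting from the r=4.5 cylinder (60.75 mm²), the r=6.5 cylinder at (15.5, 9) misses the remaining region (no effect); the r=4 sphere at (15, 3.5) misses the remaining region (no effect) — area = 60.75 mm². At z = 4.92: the cylinder: section is a regular 12-gon, circumradius r=4.5 (area = (12/2)·4.500²·sin(360°/12) = 60.75 mm²); the r=6.5 cylinder at (15.5, 9) contributes a regular 12-gon of circumradius 6.5 (area = (12/2)·6.500²·sin(360°/12) = 126.75 mm²); the sphere at (15, 3.5) does not reach this height (|z−center|=4.420 > r=4); Taking the first minus the rest: starting from the r=4.5 cylinder (60.75 mm²), the r=6.5 cylinder at (15.5, 9) misses the remaining region (no effect) — area = 60.75 mm². Checking containment: the cross-section at z = 4.92 is a subset of the cross-section at z = 4.2.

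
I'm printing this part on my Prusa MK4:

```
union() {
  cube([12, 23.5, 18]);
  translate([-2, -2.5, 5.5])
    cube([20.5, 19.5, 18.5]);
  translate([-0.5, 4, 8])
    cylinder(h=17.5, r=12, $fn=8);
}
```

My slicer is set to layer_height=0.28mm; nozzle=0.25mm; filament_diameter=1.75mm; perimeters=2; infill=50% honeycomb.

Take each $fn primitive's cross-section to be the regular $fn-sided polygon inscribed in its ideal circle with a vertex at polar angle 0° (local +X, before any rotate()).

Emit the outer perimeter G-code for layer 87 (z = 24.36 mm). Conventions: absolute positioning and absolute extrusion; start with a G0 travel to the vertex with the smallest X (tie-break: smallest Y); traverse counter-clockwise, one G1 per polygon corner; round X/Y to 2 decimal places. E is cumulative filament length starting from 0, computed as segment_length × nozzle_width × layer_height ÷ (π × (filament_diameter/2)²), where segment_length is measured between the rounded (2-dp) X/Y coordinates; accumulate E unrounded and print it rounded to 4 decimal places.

At z = 24.36 mm: the cube is absent (z outside [0, 18]); the cube at (-2, -2.5) is absent (z outside [5.5, 24]); the r=12 cylinder at (-0.5, 4) contributes a regular 8-gon of circumradius 12; Combining (union): only the r=12 cylinder at (-0.5, 4) is present, so the union is just that shape — 1 connected region. The outline is a single polygon with 8 vertices. Extrusion per mm of travel: 0.25 × 0.28 / (π × 0.875²) = 0.029103. Accumulating E over each segment gives final E = 2.1389.

G0 X-12.50 Y4.00 Z24.36
G1 X-8.99 Y-4.49 E0.2674
G1 X-0.50 Y-8.00 E0.5347
G1 X7.99 Y-4.49 E0.8021
G1 X11.50 Y4.00 E1.0695
G1 X7.99 Y12.49 E1.3368
G1 X-0.50 Y16.00 E1.6042
G1 X-8.99 Y12.49 E1.8716
G1 X-12.50 Y4.00 E2.1389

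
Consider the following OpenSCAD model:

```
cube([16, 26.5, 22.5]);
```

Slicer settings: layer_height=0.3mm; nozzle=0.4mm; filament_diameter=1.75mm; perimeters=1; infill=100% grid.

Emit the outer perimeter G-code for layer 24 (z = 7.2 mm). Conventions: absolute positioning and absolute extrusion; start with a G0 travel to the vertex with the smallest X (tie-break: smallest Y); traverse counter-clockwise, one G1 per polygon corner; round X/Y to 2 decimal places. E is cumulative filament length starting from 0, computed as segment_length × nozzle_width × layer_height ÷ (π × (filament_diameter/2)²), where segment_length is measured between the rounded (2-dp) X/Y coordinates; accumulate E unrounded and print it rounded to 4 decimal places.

At z = 7.2 mm: the cube (footprint 16×26.5) is included at this height. The outline is a single polygon with 4 vertices. Extrusion per mm of travel: 0.4 × 0.3 / (π × 0.875²) = 0.049890. Accumulating E over each segment gives final E = 4.2407.

G0 X0.00 Y0.00 Z7.20
G1 X16.00 Y0.00 E0.7982
G1 X16.00 Y26.50 E2.1203
G1 X0.00 Y26.50 E2.9186
G1 X0.00 Y0.00 E4.2407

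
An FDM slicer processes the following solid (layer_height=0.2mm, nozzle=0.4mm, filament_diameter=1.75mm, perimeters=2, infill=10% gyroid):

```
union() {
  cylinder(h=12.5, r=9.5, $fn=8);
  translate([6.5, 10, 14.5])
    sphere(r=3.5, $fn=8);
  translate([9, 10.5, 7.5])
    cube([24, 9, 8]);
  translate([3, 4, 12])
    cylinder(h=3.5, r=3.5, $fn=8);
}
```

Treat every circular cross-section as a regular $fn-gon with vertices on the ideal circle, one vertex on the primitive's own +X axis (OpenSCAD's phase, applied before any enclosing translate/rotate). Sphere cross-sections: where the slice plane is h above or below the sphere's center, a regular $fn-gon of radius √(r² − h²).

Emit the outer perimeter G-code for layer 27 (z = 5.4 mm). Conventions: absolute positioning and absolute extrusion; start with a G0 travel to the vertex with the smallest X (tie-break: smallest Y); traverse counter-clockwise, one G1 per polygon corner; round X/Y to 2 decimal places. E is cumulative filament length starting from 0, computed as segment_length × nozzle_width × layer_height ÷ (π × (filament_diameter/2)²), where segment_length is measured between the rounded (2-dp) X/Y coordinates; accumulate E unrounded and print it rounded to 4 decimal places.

At z = 5.4 mm: the r=9.5 cylinder contributes a regular 8-gon of circumradius 9.5; the sphere at (6.5, 10) is absent (|z−center|=9.100 > r=3.5); the cube at (9, 10.5) is absent (z outside [7.5, 15.5]); the cylinder at (3, 4) does not reach this height (z outside [12, 15.5]); Merging all regions: only the r=9.5 cylinder is present, so the union is just that shape — 1 connected region. The outline is a single polygon with 8 vertices. Extrusion per mm of travel: 0.4 × 0.2 / (π × 0.875²) = 0.033260. Accumulating E over each segment gives final E = 1.9350.

G0 X-9.50 Y0.00 Z5.40
G1 X-6.72 Y-6.72 E0.2419
G1 X0.00 Y-9.50 E0.4838
G1 X6.72 Y-6.72 E0.7256
G1 X9.50 Y0.00 E0.9675
G1 X6.72 Y6.72 E1.2094
G1 X0.00 Y9.50 E1.4513
G1 X-6.72 Y6.72 E1.6932
G1 X-9.50 Y0.00 E1.9350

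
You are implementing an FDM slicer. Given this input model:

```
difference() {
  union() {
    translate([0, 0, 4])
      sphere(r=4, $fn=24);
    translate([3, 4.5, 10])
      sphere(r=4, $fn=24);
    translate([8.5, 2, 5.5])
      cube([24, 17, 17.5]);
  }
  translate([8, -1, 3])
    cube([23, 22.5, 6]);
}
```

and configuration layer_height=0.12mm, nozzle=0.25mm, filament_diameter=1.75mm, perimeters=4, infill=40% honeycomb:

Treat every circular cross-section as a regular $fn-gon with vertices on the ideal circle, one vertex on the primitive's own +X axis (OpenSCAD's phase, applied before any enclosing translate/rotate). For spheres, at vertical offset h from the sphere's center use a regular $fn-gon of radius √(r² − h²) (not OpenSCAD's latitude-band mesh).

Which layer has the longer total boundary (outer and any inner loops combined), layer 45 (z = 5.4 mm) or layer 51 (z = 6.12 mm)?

Layer 45 (z = 5.4): the sphere: section is a regular 24-gon, circumradius = √(r²−h²) = √(4²−1.4²) = 3.747 (perimeter = 2·24·3.747·sin(180°/24) = 23.48 mm); the sphere at (3, 4.5) is absent (|z−center|=4.600 > r=4); the cube at (8.5, 2) is absent (z outside [5.5, 23]); Taking the union: only the r=4 sphere is present, so the union is just that shape — boundary = 23.48 mm; the cube at (8, -1) is present — its section is the full 23×22.5 rectangle (perimeter 91.00 mm); After the difference (first − rest): starting from that combined region, the 23×22.5 cube at (8, -1) misses the remaining region (no effect) — boundary = 23.48 mm. So its perimeter = 23.48 mm. Layer 51 (z = 6.12): the sphere: section is a regular 24-gon, circumradius = √(r²−h²) = √(4²−2.12²) = 3.392 (perimeter = 2·24·3.392·sin(180°/24) = 21.25 mm); the r=4 sphere at (3, 4.5) contributes a regular 24-gon of circumradius √(4²−3.88²) = 0.972 (perimeter = 2·24·0.972·sin(180°/24) = 6.09 mm); the cube at (8.5, 2) is present — its section is the full 24×17 rectangle (perimeter 82.00 mm); Taking the union: the 3 present regions are separate (no shared area or edge), so areas and boundary lengths simply add and each stays a separate island — boundary = 109.34 mm; the 23×22.5 cube at (8, -1) contributes its full rectangle (perimeter 91.00 mm); After the difference (first − rest): starting from that combined region, the 23×22.5 cube at (8, -1) partially overlaps it — only the 382.50 mm² overlap (of its 517.50 mm²) is removed, clipping the outline — boundary = 64.34 mm. So its perimeter = 64.34 mm. Layer 51 is larger (64.34 vs 23.48 mm).

layer 51 (z = 6.12 mm)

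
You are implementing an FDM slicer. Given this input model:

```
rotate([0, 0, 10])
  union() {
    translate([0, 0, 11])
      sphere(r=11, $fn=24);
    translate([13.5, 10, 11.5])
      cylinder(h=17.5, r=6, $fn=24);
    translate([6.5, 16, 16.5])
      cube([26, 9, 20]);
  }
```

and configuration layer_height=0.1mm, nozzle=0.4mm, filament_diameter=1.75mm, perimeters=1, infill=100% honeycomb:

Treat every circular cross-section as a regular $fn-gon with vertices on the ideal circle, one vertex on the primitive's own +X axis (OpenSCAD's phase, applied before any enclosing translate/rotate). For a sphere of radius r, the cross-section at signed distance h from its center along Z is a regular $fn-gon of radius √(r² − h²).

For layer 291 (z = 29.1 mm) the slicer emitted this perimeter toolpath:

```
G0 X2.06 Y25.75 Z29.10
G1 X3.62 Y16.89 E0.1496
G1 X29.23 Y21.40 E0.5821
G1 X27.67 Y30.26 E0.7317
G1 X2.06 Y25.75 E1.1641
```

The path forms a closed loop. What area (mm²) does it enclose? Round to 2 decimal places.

233.94 mm²

Apply the shoelace formula to the sequence of (X, Y) vertices; enclosed area = 233.94 mm².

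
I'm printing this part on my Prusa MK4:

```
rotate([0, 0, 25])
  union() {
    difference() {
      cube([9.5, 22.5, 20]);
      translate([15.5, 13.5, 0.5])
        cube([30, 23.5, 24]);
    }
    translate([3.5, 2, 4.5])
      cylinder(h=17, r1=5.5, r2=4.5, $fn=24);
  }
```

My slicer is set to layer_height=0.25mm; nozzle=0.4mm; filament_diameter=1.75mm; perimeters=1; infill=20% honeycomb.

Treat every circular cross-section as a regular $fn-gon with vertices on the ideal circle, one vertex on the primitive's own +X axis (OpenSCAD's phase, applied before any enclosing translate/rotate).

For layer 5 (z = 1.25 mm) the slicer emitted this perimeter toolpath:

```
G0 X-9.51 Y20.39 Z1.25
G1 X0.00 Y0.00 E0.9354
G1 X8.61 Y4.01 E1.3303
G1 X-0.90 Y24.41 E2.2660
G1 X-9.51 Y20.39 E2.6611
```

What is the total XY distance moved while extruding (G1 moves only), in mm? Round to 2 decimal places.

64.01 mm

Sum the Euclidean lengths of each G1 segment: total = 64.01 mm.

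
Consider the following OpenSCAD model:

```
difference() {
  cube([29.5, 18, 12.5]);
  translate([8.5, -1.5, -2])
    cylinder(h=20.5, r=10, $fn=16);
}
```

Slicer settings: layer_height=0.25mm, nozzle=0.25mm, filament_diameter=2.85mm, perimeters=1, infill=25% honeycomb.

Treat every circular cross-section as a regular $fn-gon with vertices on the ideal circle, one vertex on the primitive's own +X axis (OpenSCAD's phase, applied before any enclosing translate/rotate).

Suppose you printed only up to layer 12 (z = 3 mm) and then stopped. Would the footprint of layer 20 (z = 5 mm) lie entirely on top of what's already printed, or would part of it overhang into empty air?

Compare the two slices. At z = 3: the 29.5×18 cube contributes its full rectangle (area 531.00 mm²); the cylinder at (8.5, -1.5): section is a regular 16-gon, circumradius r=10 (area = (16/2)·10.000²·sin(360°/16) = 306.15 mm²); After the difference (first − rest): starting from the 29.5×18 cube (531.00 mm²), the r=10 cylinder at (8.5, -1.5) partially overlaps it — only the 120.85 mm² overlap (of its 306.15 mm²) is removed, clipping the outline — area = 410.15 mm². At z = 5: the cube (footprint 29.5×18) is included at this height (area 531.00 mm²); the cylinder at (8.5, -1.5): section is a regular 16-gon, circumradius r=10 (area = (16/2)·10.000²·sin(360°/16) = 306.15 mm²); Taking the first minus the rest: starting from the 29.5×18 cube (531.00 mm²), the r=10 cylinder at (8.5, -1.5) partially overlaps it — only the 120.85 mm² overlap (of its 306.15 mm²) is removed, clipping the outline — area = 410.15 mm². Checking containment: the cross-section at z = 5 is a subset of the cross-section at z = 3.

entirely on top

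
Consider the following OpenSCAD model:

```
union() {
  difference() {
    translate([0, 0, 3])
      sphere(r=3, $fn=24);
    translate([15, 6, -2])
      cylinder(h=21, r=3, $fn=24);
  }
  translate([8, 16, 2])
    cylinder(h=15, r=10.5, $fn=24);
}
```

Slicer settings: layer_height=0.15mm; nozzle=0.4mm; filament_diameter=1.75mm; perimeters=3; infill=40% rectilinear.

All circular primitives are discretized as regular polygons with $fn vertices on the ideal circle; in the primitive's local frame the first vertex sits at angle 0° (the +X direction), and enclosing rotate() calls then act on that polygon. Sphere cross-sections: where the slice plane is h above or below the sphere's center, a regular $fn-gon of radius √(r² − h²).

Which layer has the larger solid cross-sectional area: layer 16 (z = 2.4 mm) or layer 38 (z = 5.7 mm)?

layer 16 (z = 2.4 mm)

Layer 16 (z = 2.4): the r=3 sphere slices to a regular 24-gon of circumradius 2.939 (√(r²−h²) with h=0.6 from center) (area = (24/2)·2.939²·sin(360°/24) = 26.83 mm²); the cylinder at (15, 6): section is a regular 24-gon, circumradius r=3 (area = (24/2)·3.000²·sin(360°/24) = 27.95 mm²); After the difference (first − rest): starting from the r=3 sphere (26.83 mm²), the r=3 cylinder at (15, 6) misses the remaining region (no effect) — area = 26.83 mm²; the cylinder at (8, 16): section is a regular 24-gon, circumradius r=10.5 (area = (24/2)·10.500²·sin(360°/24) = 342.42 mm²); Taking the union: the 2 present regions are separate (no shared area or edge), so areas and boundary lengths simply add and each stays a separate island — area = 369.25 mm². So its area = 369.25 mm². Layer 38 (z = 5.7): the sphere: section is a regular 24-gon, circumradius = √(r²−h²) = √(3²−2.7²) = 1.308 (area = (24/2)·1.308²·sin(360°/24) = 5.31 mm²); the r=3 cylinder at (15, 6) gives a regular 24-gon of circumradius 3 (constant along its height) (area = (24/2)·3.000²·sin(360°/24) = 27.95 mm²); Subtracting the remaining from the first: starting from the r=3 sphere (5.31 mm²), the r=3 cylinder at (15, 6) misses the remaining region (no effect) — area = 5.31 mm²; the r=10.5 cylinder at (8, 16) gives a regular 24-gon of circumradius 10.5 (constant along its height) (area = (24/2)·10.500²·sin(360°/24) = 342.42 mm²); Combining (union): the 2 present regions are separate (no shared area or edge), so areas and boundary lengths simply add and each stays a separate island — area = 347.73 mm². So its area = 347.73 mm². Layer 16 is larger (369.25 vs 347.73 mm²).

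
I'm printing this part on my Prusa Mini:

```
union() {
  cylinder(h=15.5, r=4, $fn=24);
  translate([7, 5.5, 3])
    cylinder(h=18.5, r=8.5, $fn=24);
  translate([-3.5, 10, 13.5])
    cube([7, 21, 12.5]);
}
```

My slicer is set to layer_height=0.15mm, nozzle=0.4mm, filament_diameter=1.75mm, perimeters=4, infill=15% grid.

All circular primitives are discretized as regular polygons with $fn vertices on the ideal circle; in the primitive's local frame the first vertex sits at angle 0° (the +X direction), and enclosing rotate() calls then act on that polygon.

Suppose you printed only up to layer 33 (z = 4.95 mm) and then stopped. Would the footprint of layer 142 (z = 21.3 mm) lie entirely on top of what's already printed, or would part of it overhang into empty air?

part overhangs

Compare the two slices. At z = 4.95: the r=4 cylinder gives a regular 24-gon of circumradius 4 (constant along its height) (area = (24/2)·4.000²·sin(360°/24) = 49.69 mm²); the r=8.5 cylinder at (7, 5.5) contributes a regular 24-gon of circumradius 8.5 (area = (24/2)·8.500²·sin(360°/24) = 224.40 mm²); the cube at (-3.5, 10) is absent (z outside [13.5, 26]); Combining (union): the regions partially overlap — summed areas 274.09 mm² minus the doubly-counted overlap 18.94 mm² gives 255.15 mm² — area = 255.15 mm². At z = 21.3: the cylinder is not intersected at this z (z outside [0, 15.5]); the cylinder at (7, 5.5): section is a regular 24-gon, circumradius r=8.5 (area = (24/2)·8.500²·sin(360°/24) = 224.40 mm²); the cube at (-3.5, 10) (footprint 7×21) is included at this height (area 147.00 mm²); Taking the union: the regions partially overlap — summed areas 371.40 mm² minus the doubly-counted overlap 6.99 mm² gives 364.41 mm² — area = 364.41 mm². Checking containment: at z = 21.3 the cross-section extends beyond the z = 4.95 cross-section by about 140.01 mm².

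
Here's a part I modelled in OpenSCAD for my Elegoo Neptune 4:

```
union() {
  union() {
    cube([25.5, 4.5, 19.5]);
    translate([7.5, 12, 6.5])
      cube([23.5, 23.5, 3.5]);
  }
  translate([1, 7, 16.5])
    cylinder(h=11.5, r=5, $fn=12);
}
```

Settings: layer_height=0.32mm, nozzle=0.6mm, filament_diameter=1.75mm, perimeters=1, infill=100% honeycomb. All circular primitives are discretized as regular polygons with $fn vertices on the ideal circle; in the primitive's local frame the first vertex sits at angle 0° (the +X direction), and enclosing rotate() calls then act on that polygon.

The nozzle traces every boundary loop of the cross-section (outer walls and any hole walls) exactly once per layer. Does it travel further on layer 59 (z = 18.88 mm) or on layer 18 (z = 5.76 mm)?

Layer 59 (z = 18.88): the cube is present — its section is the full 25.5×4.5 rectangle (perimeter 60.00 mm); the cube at (7.5, 12) does not reach this height (z outside [6.5, 10]); Combining (union): only the 25.5×4.5 cube is present, so the union is just that shape — boundary = 60.00 mm; the cylinder at (1, 7): section is a regular 12-gon, circumradius r=5 (perimeter = 2·12·5.000·sin(180°/12) = 31.06 mm); Taking the union: the regions partially overlap (shared area 9.45 mm²), so the edge portions inside another operand are dropped and the merged outline is re-measured after clipping — boundary = 77.28 mm. So its perimeter = 77.28 mm. Layer 18 (z = 5.76): the 25.5×4.5 cube contributes its full rectangle (perimeter 60.00 mm); the cube at (7.5, 12) is absent (z outside [6.5, 10]); Combining (union): only the 25.5×4.5 cube is present, so the union is just that shape — boundary = 60.00 mm; the cylinder at (1, 7) is not intersected at this z (z outside [16.5, 28]); Combining (union): only the result so far is present, so the union is just that shape — boundary = 60.00 mm. So its perimeter = 60.00 mm. Layer 59 is larger (77.28 vs 60.00 mm).

layer 59 (z = 18.88 mm)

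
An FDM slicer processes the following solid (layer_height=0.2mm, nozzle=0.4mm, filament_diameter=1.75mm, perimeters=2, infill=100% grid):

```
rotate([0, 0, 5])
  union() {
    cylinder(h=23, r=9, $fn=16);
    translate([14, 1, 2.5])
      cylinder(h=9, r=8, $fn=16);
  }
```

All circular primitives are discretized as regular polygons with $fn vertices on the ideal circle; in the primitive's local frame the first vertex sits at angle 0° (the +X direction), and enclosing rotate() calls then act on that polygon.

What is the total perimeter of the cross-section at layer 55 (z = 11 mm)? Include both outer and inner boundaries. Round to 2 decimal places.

86.72 mm

At z = 11 mm: the cylinder: section is a regular 16-gon, circumradius r=9 (perimeter = 2·16·9.000·sin(180°/16) = 56.19 mm); the r=8 cylinder at (14, 1) gives a regular 16-gon of circumradius 8 (constant along its height) (perimeter = 2·16·8.000·sin(180°/16) = 49.94 mm); Taking the union: the regions partially overlap (shared area 17.12 mm²), so the edge portions inside another operand are dropped and the merged outline is re-measured after clipping — boundary = 86.72 mm; (rotated 5° about Z; rotation is an isometry so areas/perimeters/island counts are preserved). Overall, the cross-section is a single solid region. Total boundary length (outer) = 86.72 mm.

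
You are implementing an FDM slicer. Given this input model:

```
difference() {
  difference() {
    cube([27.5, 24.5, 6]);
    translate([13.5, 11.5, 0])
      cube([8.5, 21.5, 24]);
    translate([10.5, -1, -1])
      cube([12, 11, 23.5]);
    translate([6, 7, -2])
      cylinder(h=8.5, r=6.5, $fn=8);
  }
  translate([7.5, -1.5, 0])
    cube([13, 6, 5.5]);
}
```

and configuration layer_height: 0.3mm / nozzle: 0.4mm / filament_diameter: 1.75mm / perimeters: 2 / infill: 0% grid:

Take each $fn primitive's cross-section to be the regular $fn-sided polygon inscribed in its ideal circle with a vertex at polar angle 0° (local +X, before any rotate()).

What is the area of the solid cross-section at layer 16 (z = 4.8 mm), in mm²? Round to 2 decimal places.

At z = 4.8 mm: the cube (footprint 27.5×24.5) is included at this height (area 673.75 mm²); the cube at (13.5, 11.5) (footprint 8.5×21.5) is included at this height (area 182.75 mm²); the 12×11 cube at (10.5, -1) contributes its full rectangle (area 132.00 mm²); the r=6.5 cylinder at (6, 7) contributes a regular 8-gon of circumradius 6.5 (area = (8/2)·6.500²·sin(360°/8) = 119.50 mm²); Subtracting the remaining from the first: starting from the 27.5×24.5 cube (673.75 mm²), the 8.5×21.5 cube at (13.5, 11.5) partially overlaps it — only the 110.50 mm² overlap (of its 182.75 mm²) is removed, clipping the outline; the 12×11 cube at (10.5, -1) partially overlaps it — only the 120.00 mm² overlap (of its 132.00 mm²) is removed, clipping the outline; the r=6.5 cylinder at (6, 7) partially overlaps it — only the 109.94 mm² overlap (of its 119.50 mm²) is removed, clipping the outline — area = 333.31 mm²; the cube at (7.5, -1.5) is present — its section is the full 13×6 rectangle (area 78.00 mm²); Taking the first minus the rest: starting from the result so far (333.31 mm²), the 13×6 cube at (7.5, -1.5) partially overlaps it — only the 5.23 mm² overlap (of its 78.00 mm²) is removed, clipping the outline — area = 328.08 mm². Overall, the cross-section has 2 separate islands. Net area = 328.08 mm².

328.08 mm²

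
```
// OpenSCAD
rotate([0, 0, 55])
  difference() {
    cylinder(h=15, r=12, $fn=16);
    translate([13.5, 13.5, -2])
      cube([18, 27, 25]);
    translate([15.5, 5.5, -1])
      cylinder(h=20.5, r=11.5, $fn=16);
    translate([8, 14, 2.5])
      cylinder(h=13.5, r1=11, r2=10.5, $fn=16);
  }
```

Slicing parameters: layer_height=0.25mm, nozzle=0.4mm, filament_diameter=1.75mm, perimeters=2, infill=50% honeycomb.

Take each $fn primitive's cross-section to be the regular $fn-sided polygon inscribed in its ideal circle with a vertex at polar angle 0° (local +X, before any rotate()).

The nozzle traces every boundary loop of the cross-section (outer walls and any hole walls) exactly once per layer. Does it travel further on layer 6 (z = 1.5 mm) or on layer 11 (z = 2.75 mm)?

Layer 6 (z = 1.5): the cylinder: section is a regular 16-gon, circumradius r=12 (perimeter = 2·16·12.000·sin(180°/16) = 74.91 mm); the 18×27 cube at (13.5, 13.5) contributes its full rectangle (perimeter 90.00 mm); the r=11.5 cylinder at (15.5, 5.5) gives a regular 16-gon of circumradius 11.5 (constant along its height) (perimeter = 2·16·11.500·sin(180°/16) = 71.79 mm); the cone at (8, 14) is not intersected at this z (z outside [2.5, 16]); Subtracting the remaining from the first: starting from the r=12 cylinder, the 18×27 cube at (13.5, 13.5) misses the remaining region (no effect); the r=11.5 cylinder at (15.5, 5.5) partially overlaps it — only the 76.06 mm² overlap (of its 404.88 mm²) is removed, clipping the outline — boundary = 75.12 mm; (rotated 55° about Z; rotation is an isometry so areas/perimeters/island counts are preserved). So its perimeter = 75.12 mm. Layer 11 (z = 2.75): the r=12 cylinder gives a regular 16-gon of circumradius 12 (constant along its height) (perimeter = 2·16·12.000·sin(180°/16) = 74.91 mm); the cube at (13.5, 13.5) (footprint 18×27) is included at this height (perimeter 90.00 mm); the r=11.5 cylinder at (15.5, 5.5) gives a regular 16-gon of circumradius 11.5 (constant along its height) (perimeter = 2·16·11.500·sin(180°/16) = 71.79 mm); the cone at (8, 14) contributes a regular 16-gon of circumradius 10.991 (interpolated between r1=11 and r2=10.5 at t=0.019) (perimeter = 2·16·10.991·sin(180°/16) = 68.61 mm); After the difference (first − rest): starting from the r=12 cylinder, the 18×27 cube at (13.5, 13.5) misses the remaining region (no effect); the r=11.5 cylinder at (15.5, 5.5) partially overlaps it — only the 76.06 mm² overlap (of its 404.88 mm²) is removed, clipping the outline; the cone at (8, 14) partially overlaps it — only the 37.76 mm² overlap (of its 369.81 mm²) is removed, clipping the outline — boundary = 70.77 mm; (rotated 55° about Z; rotation is an isometry so areas/perimeters/island counts are preserved). So its perimeter = 70.77 mm. Layer 6 is larger (75.12 vs 70.77 mm).

layer 6 (z = 1.5 mm)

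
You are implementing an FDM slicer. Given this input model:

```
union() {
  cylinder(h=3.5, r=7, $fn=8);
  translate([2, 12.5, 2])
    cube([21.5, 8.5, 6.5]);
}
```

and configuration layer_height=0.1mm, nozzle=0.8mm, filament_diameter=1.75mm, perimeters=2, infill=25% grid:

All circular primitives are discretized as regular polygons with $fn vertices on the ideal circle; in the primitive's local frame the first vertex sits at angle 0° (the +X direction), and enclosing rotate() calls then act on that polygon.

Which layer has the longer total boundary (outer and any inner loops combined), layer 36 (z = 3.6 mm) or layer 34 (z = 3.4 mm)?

Layer 36 (z = 3.6): the cylinder is absent (z outside [0, 3.5]); the 21.5×8.5 cube at (2, 12.5) contributes its full rectangle (perimeter 60.00 mm); Merging all regions: only the 21.5×8.5 cube at (2, 12.5) is present, so the union is just that shape — boundary = 60.00 mm. So its perimeter = 60.00 mm. Layer 34 (z = 3.4): the cylinder: section is a regular 8-gon, circumradius r=7 (perimeter = 2·8·7.000·sin(180°/8) = 42.86 mm); the cube at (2, 12.5) (footprint 21.5×8.5) is included at this height (perimeter 60.00 mm); Taking the union: the 2 present regions are separate (no shared area or edge), so areas and boundary lengths simply add and each stays a separate island — boundary = 102.86 mm. So its perimeter = 102.86 mm. Layer 34 is larger (102.86 vs 60.00 mm).

layer 34 (z = 3.4 mm)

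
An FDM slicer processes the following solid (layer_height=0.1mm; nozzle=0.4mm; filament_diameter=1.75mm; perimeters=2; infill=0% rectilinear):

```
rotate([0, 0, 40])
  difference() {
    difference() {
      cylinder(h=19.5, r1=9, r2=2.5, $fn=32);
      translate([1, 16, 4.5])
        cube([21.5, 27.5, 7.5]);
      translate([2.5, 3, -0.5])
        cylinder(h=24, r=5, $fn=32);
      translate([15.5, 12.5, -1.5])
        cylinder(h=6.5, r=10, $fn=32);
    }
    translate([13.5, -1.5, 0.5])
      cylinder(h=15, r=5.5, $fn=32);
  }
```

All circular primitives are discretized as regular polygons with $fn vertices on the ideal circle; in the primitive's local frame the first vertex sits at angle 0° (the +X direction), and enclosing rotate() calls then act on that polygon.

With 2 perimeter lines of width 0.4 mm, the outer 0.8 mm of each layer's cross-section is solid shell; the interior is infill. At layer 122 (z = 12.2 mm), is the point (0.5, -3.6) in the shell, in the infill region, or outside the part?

infill

At z = 12.2 mm: the cone: at t=0.626 of its height the radius interpolates to r₁+(r₂−r₁)t = 4.933, giving a regular 32-gon of that circumradius; the cube at (1, 16) is not intersected at this z (z outside [4.5, 12]); the r=5 cylinder at (2.5, 3) contributes a regular 32-gon of circumradius 5; the cylinder at (15.5, 12.5) does not reach this height (z outside [-1.5, 5]); After the difference (first − rest): starting from the cone, the r=5 cylinder at (2.5, 3) partially overlaps it — only the 39.36 mm² overlap (of its 78.04 mm²) is removed, clipping the outline — 1 connected region; the r=5.5 cylinder at (13.5, -1.5) gives a regular 32-gon of circumradius 5.5 (constant along its height); After the difference (first − rest): starting from that combined region, the r=5.5 cylinder at (13.5, -1.5) misses the remaining region (no effect) — 1 connected region; (whole slice rotated 40° about Z — lengths, areas and connectivity unchanged). Overall, the cross-section is a single solid region. Undo the 40° rotation: the query point maps to (-1.931, -3.079) in the un-rotated model frame. The nearest boundary edge runs (-1.89, -4.56)→(-2.74, -4.10); distance from the point to it = 1.28 mm. The point is inside the cross-section and 1.28 mm from the nearest boundary — more than the 0.8 mm shell width (2 × 0.4), so it's in the infill interior.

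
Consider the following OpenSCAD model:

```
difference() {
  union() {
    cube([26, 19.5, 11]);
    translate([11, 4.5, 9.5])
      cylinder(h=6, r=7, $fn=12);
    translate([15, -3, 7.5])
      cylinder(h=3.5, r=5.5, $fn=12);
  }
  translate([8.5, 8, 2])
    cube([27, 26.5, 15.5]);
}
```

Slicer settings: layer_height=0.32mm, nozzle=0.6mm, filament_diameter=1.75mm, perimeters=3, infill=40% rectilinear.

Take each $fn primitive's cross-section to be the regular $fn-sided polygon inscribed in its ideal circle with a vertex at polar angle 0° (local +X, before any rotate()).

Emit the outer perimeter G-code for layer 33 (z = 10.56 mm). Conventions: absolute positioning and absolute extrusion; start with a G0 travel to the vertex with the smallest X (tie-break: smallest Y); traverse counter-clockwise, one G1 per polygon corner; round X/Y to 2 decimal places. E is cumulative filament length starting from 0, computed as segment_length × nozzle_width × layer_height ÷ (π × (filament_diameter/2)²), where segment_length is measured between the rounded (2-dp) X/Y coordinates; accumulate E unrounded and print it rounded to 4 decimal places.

At z = 10.56 mm: the cube (footprint 26×19.5) is included at this height; the r=7 cylinder at (11, 4.5) gives a regular 12-gon of circumradius 7 (constant along its height); the r=5.5 cylinder at (15, -3) gives a regular 12-gon of circumradius 5.5 (constant along its height); Taking the union: the regions partially overlap (shared area 155.82 mm²), so overlapping operands fuse into one piece — 1 connected region; the 27×26.5 cube at (8.5, 8) contributes its full rectangle; Subtracting the remaining from the first: starting from that combined region, the 27×26.5 cube at (8.5, 8) partially overlaps it — only the 201.25 mm² overlap (of its 715.50 mm²) is removed, clipping the outline — 1 connected region. The outline is a single polygon with 18 vertices. Extrusion per mm of travel: 0.6 × 0.32 / (π × 0.875²) = 0.079824. Accumulating E over each segment gives final E = 8.2294.

G0 X0.00 Y0.00 Z10.56
G1 X5.94 Y0.00 E0.4742
G1 X7.50 Y-1.56 E0.6503
G1 X9.73 Y-2.16 E0.8346
G1 X9.50 Y-3.00 E0.9041
G1 X10.24 Y-5.75 E1.1314
G1 X12.25 Y-7.76 E1.3584
G1 X15.00 Y-8.50 E1.5857
G1 X17.75 Y-7.76 E1.8130
G1 X19.76 Y-5.75 E2.0399
G1 X20.50 Y-3.00 E2.2672
G1 X19.76 Y-0.25 E2.4946
G1 X19.51 Y0.00 E2.5228
G1 X26.00 Y0.00 E3.0408
G1 X26.00 Y8.00 E3.6794
G1 X8.50 Y8.00 E5.0764
G1 X8.50 Y19.50 E5.9943
G1 X0.00 Y19.50 E6.6729
G1 X0.00 Y0.00 E8.2294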